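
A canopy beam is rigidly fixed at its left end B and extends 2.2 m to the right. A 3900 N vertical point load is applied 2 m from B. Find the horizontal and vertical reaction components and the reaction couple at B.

B_x = 0, B_y = 3900 N, M_B = 7800 N·m

ΣF_x = 0: B_x = 0.
ΣF_y = 0: B_y − 3900 = 0 → B_y = 3900 N.
ΣM about B: M_B − 3900·2 = 0 → M_B = 7800 N·m.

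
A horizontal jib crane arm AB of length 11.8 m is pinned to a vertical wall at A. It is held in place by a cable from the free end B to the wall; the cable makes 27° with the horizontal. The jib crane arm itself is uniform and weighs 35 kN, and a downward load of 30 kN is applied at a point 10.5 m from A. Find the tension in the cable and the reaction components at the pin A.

T = 97.35 kN, A_x = 86.74 kN, A_y = 20.81 kN

ΣM about A: T·sin27°·11.8 − 35·5.9 − 30·10.5 = 0 → T = 521.5/(11.8·0.45399) = 97.3478 ≈ 97.35 kN.
ΣF_x = 0: A_x − T·cos27° = 0 → A_x = 97.3478 × 0.891007 = 86.74 kN.
ΣF_y = 0: A_y + T·sin27° − 35 − 30 = 0 → A_y = 65 − 97.3478 × 0.45399 = 20.81 kN.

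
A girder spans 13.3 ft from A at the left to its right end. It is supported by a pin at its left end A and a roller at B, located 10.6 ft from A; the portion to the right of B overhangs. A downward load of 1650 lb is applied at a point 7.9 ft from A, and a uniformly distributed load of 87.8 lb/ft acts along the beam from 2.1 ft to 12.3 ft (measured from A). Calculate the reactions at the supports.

A_x = 0, A_y = 707.5 lb, B_y = 1838 lb

Resultant of the distributed load: 87.8 × 10.2 = 895.56 lb at 7.2 ft from A.
Taking moments about A: B_y·10.6 − 1650·7.9 − (87.8·10.2)·7.2 = 0 → B_y = 19483.032/10.6 = 1838.02 ≈ 1838 lb.
ΣF_y = 0: A_y + 1838.02 − 1650 − 87.8·10.2 = 0 → A_y = 707.5 lb.
ΣF_x = 0: no horizontal applied forces, so A_x = 0.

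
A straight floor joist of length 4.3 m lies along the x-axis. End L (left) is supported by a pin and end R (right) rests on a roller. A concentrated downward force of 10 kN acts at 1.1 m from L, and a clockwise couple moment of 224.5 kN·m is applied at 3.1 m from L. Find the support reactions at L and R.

Moments about L: R_y·4.3 − 10·1.1 − 224.5 = 0 → R_y = 235.5/4.3 = 54.7674 ≈ 54.77 kN.
ΣF_y = 0: L_y + 54.7674 − 10 = 0 → L_y = -44.77 kN.
ΣF_x = 0: no horizontal applied forces, so L_x = 0.

L_x = 0, L_y = -44.77 kN, R_y = 54.77 kN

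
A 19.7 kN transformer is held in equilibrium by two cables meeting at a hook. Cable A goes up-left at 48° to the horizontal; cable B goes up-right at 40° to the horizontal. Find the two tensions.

T_A = 15.10 kN, T_B = 13.19 kN

ΣF_x = 0: −T_A·cos48° + T_B·cos40° = 0 → T_B = 0.873488·T_A.
ΣF_y = 0: T_A·sin48° + T_B·sin40° = 19.7.
Substitute: T_A·(0.743145 + 0.873488·0.642788) = 19.7 → T_A = 15.1003 ≈ 15.10 kN.
Then T_B = 0.873488 × 15.1003 = 13.19 kN.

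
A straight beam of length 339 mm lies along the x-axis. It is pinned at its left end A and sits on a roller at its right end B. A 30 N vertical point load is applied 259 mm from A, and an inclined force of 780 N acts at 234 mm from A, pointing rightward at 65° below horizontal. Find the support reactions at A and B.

A_x = -329.6 N, A_y = 226.0 N, B_y = 510.9 N

Taking moments about A: B_y·339 − 30·259 − 780·sin65°·234 = 0 → B_y = 173189/339 = 510.882 ≈ 510.9 N.
ΣF_y = 0: A_y + 510.882 − 30 − 780·sin65° = 0 → A_y = 226.0 N.
ΣF_x = 0: A_x + 780·cos65° = 0 → A_x = -329.6 N.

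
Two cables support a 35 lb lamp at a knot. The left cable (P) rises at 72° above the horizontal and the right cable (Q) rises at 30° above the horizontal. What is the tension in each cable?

T_P = 30.99 lb, T_Q = 11.06 lb

ΣF_x = 0: −T_P·cos72° + T_Q·cos30° = 0 → T_Q = 0.356822·T_P.
ΣF_y = 0: T_P·sin72° + T_Q·sin30° = 35.
Substitute: T_P·(0.951057 + 0.356822·0.5) = 35 → T_P = 30.988 ≈ 30.99 lb.
Then T_Q = 0.356822 × 30.988 = 11.06 lb.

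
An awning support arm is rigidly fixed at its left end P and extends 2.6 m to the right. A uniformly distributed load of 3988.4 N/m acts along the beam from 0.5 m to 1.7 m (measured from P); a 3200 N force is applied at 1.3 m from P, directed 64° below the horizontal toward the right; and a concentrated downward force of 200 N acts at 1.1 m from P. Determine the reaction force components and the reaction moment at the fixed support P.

P_x = -1403 N, P_y = 7862 N, M_P = 9224 N·m

Resultant of the distributed load: 3988.4 × 1.2 = 4786.08 N at 1.1 m from P.
ΣF_x = 0: P_x + 3200·cos64° = 0 → P_x = -1403 N.
ΣF_y = 0: P_y − 3988.4·1.2 − 3200·sin64° − 200 = 0 → P_y = 7862 N.
ΣM about P: M_P − (3988.4·1.2)·1.1 − 3200·sin64°·1.3 − 200·1.1 = 0 → M_P = 9224 N·m.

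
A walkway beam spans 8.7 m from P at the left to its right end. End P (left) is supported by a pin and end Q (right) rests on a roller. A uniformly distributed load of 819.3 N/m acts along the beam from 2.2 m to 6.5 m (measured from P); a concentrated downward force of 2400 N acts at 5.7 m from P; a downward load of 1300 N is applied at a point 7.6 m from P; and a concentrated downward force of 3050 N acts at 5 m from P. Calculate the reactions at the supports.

Resultant of the distributed load: 819.3 × 4.3 = 3522.99 N at 4.35 m from P.
Moments about P: Q_y·8.7 − (819.3·4.3)·4.35 − 2400·5.7 − 1300·7.6 − 3050·5 = 0 → Q_y = 54135.0065/8.7 = 6222.41 ≈ 6222 N.
ΣF_y = 0: P_y + 6222.41 − 819.3·4.3 − 2400 − 1300 − 3050 = 0 → P_y = 4051 N.
ΣF_x = 0: no horizontal applied forces, so P_x = 0.

P_x = 0, P_y = 4051 N, Q_y = 6222 N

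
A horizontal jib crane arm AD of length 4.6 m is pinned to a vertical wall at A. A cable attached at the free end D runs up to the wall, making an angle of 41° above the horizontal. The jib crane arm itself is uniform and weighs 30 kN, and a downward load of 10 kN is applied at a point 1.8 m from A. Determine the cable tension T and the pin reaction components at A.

ΣM about A: T·sin41°·4.6 − 30·2.3 − 10·1.8 = 0 → T = 87/(4.6·0.656059) = 28.8283 ≈ 28.83 kN.
ΣF_x = 0: A_x − T·cos41° = 0 → A_x = 28.8283 × 0.75471 = 21.76 kN.
ΣF_y = 0: A_y + T·sin41° − 30 − 10 = 0 → A_y = 40 − 28.8283 × 0.656059 = 21.09 kN.

T = 28.83 kN, A_x = 21.76 kN, A_y = 21.09 kN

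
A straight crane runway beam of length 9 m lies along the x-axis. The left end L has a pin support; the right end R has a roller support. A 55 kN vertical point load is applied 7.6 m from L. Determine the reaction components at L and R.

Moments about L: R_y·9 − 55·7.6 = 0 → R_y = 418/9 = 46.4444 ≈ 46.44 kN.
ΣF_y = 0: L_y + 46.4444 − 55 = 0 → L_y = 8.556 kN.
ΣF_x = 0: no horizontal applied forces, so L_x = 0.

L_x = 0, L_y = 8.556 kN, R_y = 46.44 kN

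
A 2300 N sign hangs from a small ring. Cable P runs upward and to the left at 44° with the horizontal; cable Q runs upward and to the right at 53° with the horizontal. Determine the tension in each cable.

T_P = 1395 N, T_Q = 1667 N

ΣF_x = 0: −T_P·cos44° + T_Q·cos53° = 0 → T_Q = 1.19528·T_P.
ΣF_y = 0: T_P·sin44° + T_Q·sin53° = 2300.
Substitute: T_P·(0.694658 + 1.19528·0.798636) = 2300 → T_P = 1394.57 ≈ 1395 N.
Then T_Q = 1.19528 × 1394.57 = 1667 N.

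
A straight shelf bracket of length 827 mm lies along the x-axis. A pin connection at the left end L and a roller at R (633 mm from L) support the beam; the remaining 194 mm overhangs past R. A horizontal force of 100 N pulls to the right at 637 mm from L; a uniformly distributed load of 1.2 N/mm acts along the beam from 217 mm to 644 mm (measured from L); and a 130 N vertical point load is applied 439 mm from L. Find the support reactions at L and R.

Resultant of the distributed load: 1.2 × 427 = 512.4 N at 430.5 mm from L.
Moments about L: R_y·633 − (1.2·427)·430.5 − 130·439 = 0 → R_y = 277658.2/633 = 438.639 ≈ 438.6 N.
ΣF_y = 0: L_y + 438.639 − 1.2·427 − 130 = 0 → L_y = 203.8 N.
ΣF_x = 0: L_x + 100 = 0 → L_x = -100.0 N.

L_x = -100.0 N, L_y = 203.8 N, R_y = 438.6 N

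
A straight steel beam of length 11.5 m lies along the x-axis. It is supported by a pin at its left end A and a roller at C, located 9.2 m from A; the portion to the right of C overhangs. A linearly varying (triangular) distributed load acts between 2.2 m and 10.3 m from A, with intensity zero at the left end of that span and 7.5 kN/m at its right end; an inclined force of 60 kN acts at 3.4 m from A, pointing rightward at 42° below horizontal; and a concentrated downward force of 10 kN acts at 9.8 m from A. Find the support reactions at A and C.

A_x = -44.59 kN, A_y = 29.94 kN, C_y = 50.58 kN

Resultant of the triangular load: ½ × 7.5 × 8.1 = 30.375 kN, acting at 7.6 m from A (one-third of the span from the peak).
ΣM about A: C_y·9.2 − (½·7.5·8.1)·7.6 − 60·sin42°·3.4 − 10·9.8 = 0 → C_y = 465.353/9.2 = 50.5818 ≈ 50.58 kN.
ΣF_y = 0: A_y + 50.5818 − ½·7.5·8.1 − 60·sin42° − 10 = 0 → A_y = 29.94 kN.
ΣF_x = 0: A_x + 60·cos42° = 0 → A_x = -44.59 kN.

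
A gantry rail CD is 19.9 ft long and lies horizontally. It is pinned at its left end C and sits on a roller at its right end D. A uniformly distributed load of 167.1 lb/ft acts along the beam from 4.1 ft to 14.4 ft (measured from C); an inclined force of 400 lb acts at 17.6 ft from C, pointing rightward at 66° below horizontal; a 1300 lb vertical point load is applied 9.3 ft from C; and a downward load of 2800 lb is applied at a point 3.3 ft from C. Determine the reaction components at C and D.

Resultant of the distributed load: 167.1 × 10.3 = 1721.13 lb at 9.25 ft from C.
Taking moments about C: D_y·19.9 − (167.1·10.3)·9.25 − 400·sin66°·17.6 − 1300·9.3 − 2800·3.3 = 0 → D_y = 43681.8/19.9 = 2195.07 ≈ 2195 lb.
ΣF_y = 0: C_y + 2195.07 − 167.1·10.3 − 400·sin66° − 1300 − 2800 = 0 → C_y = 3991 lb.
ΣF_x = 0: C_x + 400·cos66° = 0 → C_x = -162.7 lb.

C_x = -162.7 lb, C_y = 3991 lb, D_y = 2195 lb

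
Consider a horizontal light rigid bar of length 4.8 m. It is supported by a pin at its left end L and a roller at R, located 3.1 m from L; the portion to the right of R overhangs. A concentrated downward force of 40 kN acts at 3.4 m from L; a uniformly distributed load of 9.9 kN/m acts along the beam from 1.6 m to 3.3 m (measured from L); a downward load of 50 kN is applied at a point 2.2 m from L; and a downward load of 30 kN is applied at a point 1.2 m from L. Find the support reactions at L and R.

Resultant of the distributed load: 9.9 × 1.7 = 16.83 kN at 2.45 m from L.
ΣM about L: R_y·3.1 − 40·3.4 − (9.9·1.7)·2.45 − 50·2.2 − 30·1.2 = 0 → R_y = 323.2335/3.1 = 104.269 ≈ 104.3 kN.
ΣF_y = 0: L_y + 104.269 − 40 − 9.9·1.7 − 50 − 30 = 0 → L_y = 32.56 kN.
ΣF_x = 0: no horizontal applied forces, so L_x = 0.

L_x = 0, L_y = 32.56 kN, R_y = 104.3 kN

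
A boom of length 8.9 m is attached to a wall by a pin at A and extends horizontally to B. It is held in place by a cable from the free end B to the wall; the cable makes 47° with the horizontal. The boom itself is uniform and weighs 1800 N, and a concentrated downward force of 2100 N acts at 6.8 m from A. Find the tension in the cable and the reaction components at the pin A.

T = 3424 N, A_x = 2335 N, A_y = 1396 N

ΣM about A: T·sin47°·8.9 − 1800·4.45 − 2100·6.8 = 0 → T = 22290/(8.9·0.731354) = 3424.46 ≈ 3424 N.
ΣF_x = 0: A_x − T·cos47° = 0 → A_x = 3424.46 × 0.681998 = 2335 N.
ΣF_y = 0: A_y + T·sin47° − 1800 − 2100 = 0 → A_y = 3900 − 3424.46 × 0.731354 = 1396 N.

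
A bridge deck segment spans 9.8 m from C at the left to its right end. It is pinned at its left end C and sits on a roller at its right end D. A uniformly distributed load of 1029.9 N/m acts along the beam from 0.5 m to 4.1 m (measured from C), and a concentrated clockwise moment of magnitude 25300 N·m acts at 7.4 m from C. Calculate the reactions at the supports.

C_x = 0, C_y = 255.8 N, D_y = 3452 N

Resultant of the distributed load: 1029.9 × 3.6 = 3707.64 N at 2.3 m from C.
ΣM about C: D_y·9.8 − (1029.9·3.6)·2.3 − 25300 = 0 → D_y = 33827.572/9.8 = 3451.79 ≈ 3452 N.
ΣF_y = 0: C_y + 3451.79 − 1029.9·3.6 = 0 → C_y = 255.8 N.
ΣF_x = 0: no horizontal applied forces, so C_x = 0.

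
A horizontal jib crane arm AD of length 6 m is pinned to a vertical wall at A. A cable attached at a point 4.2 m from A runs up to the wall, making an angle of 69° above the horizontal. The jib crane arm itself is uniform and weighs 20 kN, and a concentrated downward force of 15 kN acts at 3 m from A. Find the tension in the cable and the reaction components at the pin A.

ΣM about A: T·sin69°·4.2 − 20·3 − 15·3 = 0 → T = 105/(4.2·0.93358) = 26.7786 ≈ 26.78 kN.
ΣF_x = 0: A_x − T·cos69° = 0 → A_x = 26.7786 × 0.358368 = 9.597 kN.
ΣF_y = 0: A_y + T·sin69° − 20 − 15 = 0 → A_y = 35 − 26.7786 × 0.93358 = 10.00 kN.

T = 26.78 kN, A_x = 9.597 kN, A_y = 10.00 kN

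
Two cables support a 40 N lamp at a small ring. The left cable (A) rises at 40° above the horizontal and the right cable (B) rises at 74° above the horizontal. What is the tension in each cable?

ΣF_x = 0: −T_A·cos40° + T_B·cos74° = 0 → T_B = 2.77917·T_A.
ΣF_y = 0: T_A·sin40° + T_B·sin74° = 40.
Substitute: T_A·(0.642788 + 2.77917·0.961262) = 40 → T_A = 12.0689 ≈ 12.07 N.
Then T_B = 2.77917 × 12.0689 = 33.54 N.

T_A = 12.07 N, T_B = 33.54 N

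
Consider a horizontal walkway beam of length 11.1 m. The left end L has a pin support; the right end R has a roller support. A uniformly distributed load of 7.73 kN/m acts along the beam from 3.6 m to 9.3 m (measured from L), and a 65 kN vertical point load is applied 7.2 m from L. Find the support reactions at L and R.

Resultant of the distributed load: 7.73 × 5.7 = 44.061 kN at 6.45 m from L.
Taking moments about L: R_y·11.1 − (7.73·5.7)·6.45 − 65·7.2 = 0 → R_y = 752.19345/11.1 = 67.7652 ≈ 67.77 kN.
ΣF_y = 0: L_y + 67.7652 − 7.73·5.7 − 65 = 0 → L_y = 41.30 kN.
ΣF_x = 0: no horizontal applied forces, so L_x = 0.

L_x = 0, L_y = 41.30 kN, R_y = 67.77 kN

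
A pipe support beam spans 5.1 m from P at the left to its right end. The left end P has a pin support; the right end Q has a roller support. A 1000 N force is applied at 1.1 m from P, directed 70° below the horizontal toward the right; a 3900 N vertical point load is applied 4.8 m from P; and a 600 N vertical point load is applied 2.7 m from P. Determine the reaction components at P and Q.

P_x = -342.0 N, P_y = 1249 N, Q_y = 4191 N

Moments about P: Q_y·5.1 − 1000·sin70°·1.1 − 3900·4.8 − 600·2.7 = 0 → Q_y = 21373.7/5.1 = 4190.92 ≈ 4191 N.
ΣF_y = 0: P_y + 4190.92 − 1000·sin70° − 3900 − 600 = 0 → P_y = 1249 N.
ΣF_x = 0: P_x + 1000·cos70° = 0 → P_x = -342.0 N.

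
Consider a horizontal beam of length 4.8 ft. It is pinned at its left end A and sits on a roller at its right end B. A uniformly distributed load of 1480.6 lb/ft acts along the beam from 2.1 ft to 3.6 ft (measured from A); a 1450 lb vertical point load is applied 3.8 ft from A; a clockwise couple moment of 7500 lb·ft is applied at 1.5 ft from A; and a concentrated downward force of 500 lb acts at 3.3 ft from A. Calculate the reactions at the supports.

Resultant of the distributed load: 1480.6 × 1.5 = 2220.9 lb at 2.85 ft from A.
ΣM about A: B_y·4.8 − (1480.6·1.5)·2.85 − 1450·3.8 − 7500 − 500·3.3 = 0 → B_y = 20989.565/4.8 = 4372.83 ≈ 4373 lb.
ΣF_y = 0: A_y + 4372.83 − 1480.6·1.5 − 1450 − 500 = 0 → A_y = -201.9 lb.
ΣF_x = 0: no horizontal applied forces, so A_x = 0.

A_x = 0, A_y = -201.9 lb, B_y = 4373 lb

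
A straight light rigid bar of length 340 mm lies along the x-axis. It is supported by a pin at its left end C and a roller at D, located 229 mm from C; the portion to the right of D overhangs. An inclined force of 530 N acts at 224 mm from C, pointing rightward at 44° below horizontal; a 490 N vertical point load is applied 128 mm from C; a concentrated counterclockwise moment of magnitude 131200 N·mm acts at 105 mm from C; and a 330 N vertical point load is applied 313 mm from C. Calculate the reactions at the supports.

Taking moments about C: D_y·229 − 530·sin44°·224 − 490·128 + 131200 − 330·313 = 0 → D_y = 117280/229 = 512.14 ≈ 512.1 N.
ΣF_y = 0: C_y + 512.14 − 530·sin44° − 490 − 330 = 0 → C_y = 676.0 N.
ΣF_x = 0: C_x + 530·cos44° = 0 → C_x = -381.3 N.

C_x = -381.3 N, C_y = 676.0 N, D_y = 512.1 N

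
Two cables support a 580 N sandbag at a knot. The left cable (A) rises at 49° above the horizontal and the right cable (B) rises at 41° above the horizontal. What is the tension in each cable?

ΣF_x = 0: −T_A·cos49° + T_B·cos41° = 0 → T_B = 0.869287·T_A.
ΣF_y = 0: T_A·sin49° + T_B·sin41° = 580.
Substitute: T_A·(0.75471 + 0.869287·0.656059) = 580 → T_A = 437.731 ≈ 437.7 N.
Then T_B = 0.869287 × 437.731 = 380.5 N.

T_A = 437.7 N, T_B = 380.5 N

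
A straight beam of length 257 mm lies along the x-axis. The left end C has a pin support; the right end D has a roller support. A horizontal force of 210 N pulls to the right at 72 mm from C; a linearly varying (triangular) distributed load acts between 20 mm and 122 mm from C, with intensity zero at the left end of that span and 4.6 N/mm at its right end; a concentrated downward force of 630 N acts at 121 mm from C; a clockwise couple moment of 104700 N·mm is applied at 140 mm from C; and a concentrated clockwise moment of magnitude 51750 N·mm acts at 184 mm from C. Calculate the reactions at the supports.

C_x = -210.0 N, C_y = -121.1 N, D_y = 985.7 N

Resultant of the triangular load: ½ × 4.6 × 102 = 234.6 N, acting at 88 mm from C (one-third of the span from the peak).
ΣM about C: D_y·257 − (½·4.6·102)·88 − 630·121 − 104700 − 51750 = 0 → D_y = 253324.8/257 = 985.7 N.
ΣF_y = 0: C_y + 985.7 − ½·4.6·102 − 630 = 0 → C_y = -121.1 N.
ΣF_x = 0: C_x + 210 = 0 → C_x = -210.0 N.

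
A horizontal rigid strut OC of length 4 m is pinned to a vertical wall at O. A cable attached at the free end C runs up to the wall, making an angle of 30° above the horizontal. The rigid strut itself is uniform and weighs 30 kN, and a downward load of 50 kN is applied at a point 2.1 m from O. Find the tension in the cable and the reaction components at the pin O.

ΣM about O: T·sin30°·4 − 30·2 − 50·2.1 = 0 → T = 165/(4·0.5) = 82.50 kN.
ΣF_x = 0: O_x − T·cos30° = 0 → O_x = 82.5 × 0.866025 = 71.45 kN.
ΣF_y = 0: O_y + T·sin30° − 30 − 50 = 0 → O_y = 80 − 82.5 × 0.5 = 38.75 kN.

T = 82.50 kN, O_x = 71.45 kN, O_y = 38.75 kN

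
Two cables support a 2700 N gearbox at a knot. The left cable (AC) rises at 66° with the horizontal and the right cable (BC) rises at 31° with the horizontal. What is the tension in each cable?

ΣF_x = 0: −T_AC·cos66° + T_BC·cos31° = 0 → T_BC = 0.474513·T_AC.
ΣF_y = 0: T_AC·sin66° + T_BC·sin31° = 2700.
Substitute: T_AC·(0.913545 + 0.474513·0.515038) = 2700 → T_AC = 2331.73 ≈ 2332 N.
Then T_BC = 0.474513 × 2331.73 = 1106 N.

T_AC = 2332 N, T_BC = 1106 N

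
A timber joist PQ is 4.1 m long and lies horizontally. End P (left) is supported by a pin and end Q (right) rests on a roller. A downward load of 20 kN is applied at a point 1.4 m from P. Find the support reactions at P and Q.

Taking moments about P: Q_y·4.1 − 20·1.4 = 0 → Q_y = 28/4.1 = 6.82927 ≈ 6.829 kN.
ΣF_y = 0: P_y + 6.82927 − 20 = 0 → P_y = 13.17 kN.
ΣF_x = 0: no horizontal applied forces, so P_x = 0.

P_x = 0, P_y = 13.17 kN, Q_y = 6.829 kN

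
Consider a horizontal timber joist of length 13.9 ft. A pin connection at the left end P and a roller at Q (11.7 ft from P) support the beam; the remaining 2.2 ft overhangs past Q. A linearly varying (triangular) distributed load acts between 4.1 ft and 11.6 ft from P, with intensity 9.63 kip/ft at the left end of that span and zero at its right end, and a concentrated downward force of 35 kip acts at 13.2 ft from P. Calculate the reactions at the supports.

Resultant of the triangular load: ½ × 9.63 × 7.5 = 36.1125 kip, acting at 6.6 ft from P (one-third of the span from the peak).
Moments about P: Q_y·11.7 − (½·9.63·7.5)·6.6 − 35·13.2 = 0 → Q_y = 700.3425/11.7 = 59.8583 ≈ 59.86 kip.
ΣF_y = 0: P_y + 59.8583 − ½·9.63·7.5 − 35 = 0 → P_y = 11.25 kip.
ΣF_x = 0: no horizontal applied forces, so P_x = 0.

P_x = 0, P_y = 11.25 kip, Q_y = 59.86 kip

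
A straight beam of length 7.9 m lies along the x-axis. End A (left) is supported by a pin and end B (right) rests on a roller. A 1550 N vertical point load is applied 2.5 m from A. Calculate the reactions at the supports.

ΣM about A: B_y·7.9 − 1550·2.5 = 0 → B_y = 3875/7.9 = 490.506 ≈ 490.5 N.
ΣF_y = 0: A_y + 490.506 − 1550 = 0 → A_y = 1059 N.
ΣF_x = 0: no horizontal applied forces, so A_x = 0.

A_x = 0, A_y = 1059 N, B_y = 490.5 N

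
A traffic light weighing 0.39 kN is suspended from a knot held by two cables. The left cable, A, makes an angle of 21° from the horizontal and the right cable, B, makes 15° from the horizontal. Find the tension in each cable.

ΣF_x = 0: −T_A·cos21° + T_B·cos15° = 0 → T_B = 0.966514·T_A.
ΣF_y = 0: T_A·sin21° + T_B·sin15° = 0.39.
Substitute: T_A·(0.358368 + 0.966514·0.258819) = 0.39 → T_A = 0.640899 ≈ 0.6409 kN.
Then T_B = 0.966514 × 0.640899 = 0.6194 kN.

T_A = 0.6409 kN, T_B = 0.6194 kN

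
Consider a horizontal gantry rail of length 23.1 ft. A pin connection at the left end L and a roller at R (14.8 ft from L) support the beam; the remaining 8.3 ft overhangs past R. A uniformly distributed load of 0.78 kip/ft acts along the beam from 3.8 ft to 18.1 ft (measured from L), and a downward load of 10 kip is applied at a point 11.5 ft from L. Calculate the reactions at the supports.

L_x = 0, L_y = 5.131 kip, R_y = 16.02 kip

Resultant of the distributed load: 0.78 × 14.3 = 11.154 kip at 10.95 ft from L.
Moments about L: R_y·14.8 − (0.78·14.3)·10.95 − 10·11.5 = 0 → R_y = 237.1363/14.8 = 16.0227 ≈ 16.02 kip.
ΣF_y = 0: L_y + 16.0227 − 0.78·14.3 − 10 = 0 → L_y = 5.131 kip.
ΣF_x = 0: no horizontal applied forces, so L_x = 0.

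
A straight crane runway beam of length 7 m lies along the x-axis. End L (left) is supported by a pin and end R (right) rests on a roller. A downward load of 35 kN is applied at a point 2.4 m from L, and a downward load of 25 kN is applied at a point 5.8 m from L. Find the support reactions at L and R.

ΣM about L: R_y·7 − 35·2.4 − 25·5.8 = 0 → R_y = 229/7 = 32.7143 ≈ 32.71 kN.
ΣF_y = 0: L_y + 32.7143 − 35 − 25 = 0 → L_y = 27.29 kN.
ΣF_x = 0: no horizontal applied forces, so L_x = 0.

L_x = 0, L_y = 27.29 kN, R_y = 32.71 kN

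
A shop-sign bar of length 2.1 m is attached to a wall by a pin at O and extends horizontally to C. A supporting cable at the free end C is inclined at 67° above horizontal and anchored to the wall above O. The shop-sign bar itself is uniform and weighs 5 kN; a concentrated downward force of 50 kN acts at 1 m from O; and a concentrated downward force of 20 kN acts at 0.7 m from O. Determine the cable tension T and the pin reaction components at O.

ΣM about O: T·sin67°·2.1 − 5·1.05 − 50·1 − 20·0.7 = 0 → T = 69.25/(2.1·0.920505) = 35.824 ≈ 35.82 kN.
ΣF_x = 0: O_x − T·cos67° = 0 → O_x = 35.824 × 0.390731 = 14.00 kN.
ΣF_y = 0: O_y + T·sin67° − 5 − 50 − 20 = 0 → O_y = 75 − 35.824 × 0.920505 = 42.02 kN.

T = 35.82 kN, O_x = 14.00 kN, O_y = 42.02 kN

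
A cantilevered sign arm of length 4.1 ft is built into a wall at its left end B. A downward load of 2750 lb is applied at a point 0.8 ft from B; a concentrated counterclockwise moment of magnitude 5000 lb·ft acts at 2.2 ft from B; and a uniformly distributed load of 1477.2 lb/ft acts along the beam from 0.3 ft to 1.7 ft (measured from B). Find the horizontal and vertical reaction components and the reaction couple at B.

Resultant of the distributed load: 1477.2 × 1.4 = 2068.08 lb at 1 ft from B.
ΣF_x = 0: B_x = 0.
ΣF_y = 0: B_y − 2750 − 1477.2·1.4 = 0 → B_y = 4818 lb.
ΣM about B: M_B − 2750·0.8 + 5000 − (1477.2·1.4)·1 = 0 → M_B = -731.9 lb·ft.

B_x = 0, B_y = 4818 lb, M_B = -731.9 lb·ft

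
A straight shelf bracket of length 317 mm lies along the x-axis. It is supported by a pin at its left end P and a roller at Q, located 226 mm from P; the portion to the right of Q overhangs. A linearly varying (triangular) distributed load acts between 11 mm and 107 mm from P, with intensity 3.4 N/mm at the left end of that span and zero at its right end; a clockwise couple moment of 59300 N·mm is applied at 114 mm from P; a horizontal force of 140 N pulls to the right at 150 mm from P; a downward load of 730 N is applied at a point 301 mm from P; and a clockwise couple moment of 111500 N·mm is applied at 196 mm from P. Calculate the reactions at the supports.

Resultant of the triangular load: ½ × 3.4 × 96 = 163.2 N, acting at 43 mm from P (one-third of the span from the peak).
ΣM about P: Q_y·226 − (½·3.4·96)·43 − 59300 − 730·301 − 111500 = 0 → Q_y = 397547.6/226 = 1759.06 ≈ 1759 N.
ΣF_y = 0: P_y + 1759.06 − ½·3.4·96 − 730 = 0 → P_y = -865.9 N.
ΣF_x = 0: P_x + 140 = 0 → P_x = -140.0 N.

P_x = -140.0 N, P_y = -865.9 N, Q_y = 1759 N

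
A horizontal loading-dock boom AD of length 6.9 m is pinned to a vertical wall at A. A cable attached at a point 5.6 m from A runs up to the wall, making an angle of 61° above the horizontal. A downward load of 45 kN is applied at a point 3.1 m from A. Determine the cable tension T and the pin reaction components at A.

T = 28.48 kN, A_x = 13.81 kN, A_y = 20.09 kN

ΣM about A: T·sin61°·5.6 − 45·3.1 = 0 → T = 139.5/(5.6·0.87462) = 28.4818 ≈ 28.48 kN.
ΣF_x = 0: A_x − T·cos61° = 0 → A_x = 28.4818 × 0.48481 = 13.81 kN.
ΣF_y = 0: A_y + T·sin61° − 45 = 0 → A_y = 45 − 28.4818 × 0.87462 = 20.09 kN.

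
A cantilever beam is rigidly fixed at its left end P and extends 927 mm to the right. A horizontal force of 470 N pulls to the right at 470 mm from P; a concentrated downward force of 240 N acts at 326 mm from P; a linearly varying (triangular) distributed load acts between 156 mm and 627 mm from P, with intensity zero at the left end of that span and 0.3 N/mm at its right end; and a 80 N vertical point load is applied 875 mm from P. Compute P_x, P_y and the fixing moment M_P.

Resultant of the triangular load: ½ × 0.3 × 471 = 70.65 N, acting at 470 mm from P (one-third of the span from the peak).
ΣF_x = 0: P_x + 470 = 0 → P_x = -470.0 N.
ΣF_y = 0: P_y − 240 − ½·0.3·471 − 80 = 0 → P_y = 390.6 N.
ΣM about P: M_P − 240·326 − (½·0.3·471)·470 − 80·875 = 0 → M_P = 181400 N·mm.

P_x = -470.0 N, P_y = 390.6 N, M_P = 181400 N·mm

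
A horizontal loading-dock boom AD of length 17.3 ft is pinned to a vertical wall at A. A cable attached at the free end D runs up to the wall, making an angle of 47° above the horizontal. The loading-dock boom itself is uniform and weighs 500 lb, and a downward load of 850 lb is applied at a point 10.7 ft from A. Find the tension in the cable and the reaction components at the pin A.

T = 1061 lb, A_x = 723.4 lb, A_y = 574.3 lb

ΣM about A: T·sin47°·17.3 − 500·8.65 − 850·10.7 = 0 → T = 13420/(17.3·0.731354) = 1060.67 ≈ 1061 lb.
ΣF_x = 0: A_x − T·cos47° = 0 → A_x = 1060.67 × 0.681998 = 723.4 lb.
ΣF_y = 0: A_y + T·sin47° − 500 − 850 = 0 → A_y = 1350 − 1060.67 × 0.731354 = 574.3 lb.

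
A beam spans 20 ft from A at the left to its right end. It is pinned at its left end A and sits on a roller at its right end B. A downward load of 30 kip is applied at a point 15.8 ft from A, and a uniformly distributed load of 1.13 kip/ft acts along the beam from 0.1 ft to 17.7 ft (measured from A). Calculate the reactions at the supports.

Resultant of the distributed load: 1.13 × 17.6 = 19.888 kip at 8.9 ft from A.
Moments about A: B_y·20 − 30·15.8 − (1.13·17.6)·8.9 = 0 → B_y = 651.0032/20 = 32.5502 ≈ 32.55 kip.
ΣF_y = 0: A_y + 32.5502 − 30 − 1.13·17.6 = 0 → A_y = 17.34 kip.
ΣF_x = 0: no horizontal applied forces, so A_x = 0.

A_x = 0, A_y = 17.34 kip, B_y = 32.55 kip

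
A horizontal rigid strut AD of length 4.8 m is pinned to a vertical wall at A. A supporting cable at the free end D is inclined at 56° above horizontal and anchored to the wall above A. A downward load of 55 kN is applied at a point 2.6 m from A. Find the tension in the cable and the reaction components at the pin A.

ΣM about A: T·sin56°·4.8 − 55·2.6 = 0 → T = 143/(4.8·0.829038) = 35.9352 ≈ 35.94 kN.
ΣF_x = 0: A_x − T·cos56° = 0 → A_x = 35.9352 × 0.559193 = 20.09 kN.
ΣF_y = 0: A_y + T·sin56° − 55 = 0 → A_y = 55 − 35.9352 × 0.829038 = 25.21 kN.

T = 35.94 kN, A_x = 20.09 kN, A_y = 25.21 kN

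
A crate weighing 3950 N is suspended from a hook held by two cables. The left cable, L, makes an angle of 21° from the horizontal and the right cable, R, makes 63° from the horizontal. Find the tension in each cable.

ΣF_x = 0: −T_L·cos21° + T_R·cos63° = 0 → T_R = 2.05639·T_L.
ΣF_y = 0: T_L·sin21° + T_R·sin63° = 3950.
Substitute: T_L·(0.358368 + 2.05639·0.891007) = 3950 → T_L = 1803.14 ≈ 1803 N.
Then T_R = 2.05639 × 1803.14 = 3708 N.

T_L = 1803 N, T_R = 3708 N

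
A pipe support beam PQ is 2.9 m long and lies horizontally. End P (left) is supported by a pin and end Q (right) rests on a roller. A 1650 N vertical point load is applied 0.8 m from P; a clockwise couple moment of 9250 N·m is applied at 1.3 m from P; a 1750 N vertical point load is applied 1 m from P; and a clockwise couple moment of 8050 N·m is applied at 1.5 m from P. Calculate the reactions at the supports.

P_x = 0, P_y = -3624 N, Q_y = 7024 N

Moments about P: Q_y·2.9 − 1650·0.8 − 9250 − 1750·1 − 8050 = 0 → Q_y = 20370/2.9 = 7024.14 ≈ 7024 N.
ΣF_y = 0: P_y + 7024.14 − 1650 − 1750 = 0 → P_y = -3624 N.
ΣF_x = 0: no horizontal applied forces, so P_x = 0.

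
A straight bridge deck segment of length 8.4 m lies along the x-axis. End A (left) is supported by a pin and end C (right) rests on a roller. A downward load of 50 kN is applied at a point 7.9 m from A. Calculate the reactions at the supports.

Moments about A: C_y·8.4 − 50·7.9 = 0 → C_y = 395/8.4 = 47.0238 ≈ 47.02 kN.
ΣF_y = 0: A_y + 47.0238 − 50 = 0 → A_y = 2.976 kN.
ΣF_x = 0: no horizontal applied forces, so A_x = 0.

A_x = 0, A_y = 2.976 kN, C_y = 47.02 kN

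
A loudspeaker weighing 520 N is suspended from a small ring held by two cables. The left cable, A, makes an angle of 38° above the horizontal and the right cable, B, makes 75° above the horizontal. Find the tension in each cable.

T_A = 146.2 N, T_B = 445.2 N

ΣF_x = 0: −T_A·cos38° + T_B·cos75° = 0 → T_B = 3.04464·T_A.
ΣF_y = 0: T_A·sin38° + T_B·sin75° = 520.
Substitute: T_A·(0.615661 + 3.04464·0.965926) = 520 → T_A = 146.209 ≈ 146.2 N.
Then T_B = 3.04464 × 146.209 = 445.2 N.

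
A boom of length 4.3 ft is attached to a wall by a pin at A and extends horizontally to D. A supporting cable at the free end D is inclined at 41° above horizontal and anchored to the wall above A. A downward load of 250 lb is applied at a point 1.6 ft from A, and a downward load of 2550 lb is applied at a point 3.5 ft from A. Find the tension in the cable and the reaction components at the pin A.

ΣM about A: T·sin41°·4.3 − 250·1.6 − 2550·3.5 = 0 → T = 9325/(4.3·0.656059) = 3305.5 ≈ 3306 lb.
ΣF_x = 0: A_x − T·cos41° = 0 → A_x = 3305.5 × 0.75471 = 2495 lb.
ΣF_y = 0: A_y + T·sin41° − 250 − 2550 = 0 → A_y = 2800 − 3305.5 × 0.656059 = 631.4 lb.

T = 3306 lb, A_x = 2495 lb, A_y = 631.4 lb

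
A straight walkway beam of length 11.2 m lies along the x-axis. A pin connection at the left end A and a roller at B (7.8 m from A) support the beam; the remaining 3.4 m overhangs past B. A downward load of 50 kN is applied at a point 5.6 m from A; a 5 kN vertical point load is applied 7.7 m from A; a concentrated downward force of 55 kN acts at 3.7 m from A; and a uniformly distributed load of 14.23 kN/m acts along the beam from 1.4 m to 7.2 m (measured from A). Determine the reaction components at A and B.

Resultant of the distributed load: 14.23 × 5.8 = 82.534 kN at 4.3 m from A.
Taking moments about A: B_y·7.8 − 50·5.6 − 5·7.7 − 55·3.7 − (14.23·5.8)·4.3 = 0 → B_y = 876.8962/7.8 = 112.423 ≈ 112.4 kN.
ΣF_y = 0: A_y + 112.423 − 50 − 5 − 55 − 14.23·5.8 = 0 → A_y = 80.11 kN.
ΣF_x = 0: no horizontal applied forces, so A_x = 0.

A_x = 0, A_y = 80.11 kN, B_y = 112.4 kN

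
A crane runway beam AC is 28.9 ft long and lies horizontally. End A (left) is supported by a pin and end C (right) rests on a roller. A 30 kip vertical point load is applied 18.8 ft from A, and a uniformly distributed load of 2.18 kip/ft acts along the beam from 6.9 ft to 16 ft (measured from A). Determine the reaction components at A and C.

Resultant of the distributed load: 2.18 × 9.1 = 19.838 kip at 11.45 ft from A.
Moments about A: C_y·28.9 − 30·18.8 − (2.18·9.1)·11.45 = 0 → C_y = 791.1451/28.9 = 27.3753 ≈ 27.38 kip.
ΣF_y = 0: A_y + 27.3753 − 30 − 2.18·9.1 = 0 → A_y = 22.46 kip.
ΣF_x = 0: no horizontal applied forces, so A_x = 0.

A_x = 0, A_y = 22.46 kip, C_y = 27.38 kip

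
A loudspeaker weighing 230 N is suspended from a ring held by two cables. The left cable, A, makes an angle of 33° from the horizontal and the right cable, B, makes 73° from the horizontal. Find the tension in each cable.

T_A = 69.96 N, T_B = 200.7 N

ΣF_x = 0: −T_A·cos33° + T_B·cos73° = 0 → T_B = 2.86851·T_A.
ΣF_y = 0: T_A·sin33° + T_B·sin73° = 230.
Substitute: T_A·(0.544639 + 2.86851·0.956305) = 230 → T_A = 69.9554 ≈ 69.96 N.
Then T_B = 2.86851 × 69.9554 = 200.7 N.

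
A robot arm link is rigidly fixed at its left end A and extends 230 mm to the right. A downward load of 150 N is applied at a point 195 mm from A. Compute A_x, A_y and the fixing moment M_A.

A_x = 0, A_y = 150.0 N, M_A = 29250 N·mm

ΣF_x = 0: A_x = 0.
ΣF_y = 0: A_y − 150 = 0 → A_y = 150.0 N.
ΣM about A: M_A − 150·195 = 0 → M_A = 29250 N·mm.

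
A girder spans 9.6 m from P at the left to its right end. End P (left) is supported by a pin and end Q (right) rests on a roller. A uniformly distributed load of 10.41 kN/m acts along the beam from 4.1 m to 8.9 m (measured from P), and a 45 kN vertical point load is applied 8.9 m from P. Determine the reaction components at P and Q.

Resultant of the distributed load: 10.41 × 4.8 = 49.968 kN at 6.5 m from P.
Moments about P: Q_y·9.6 − (10.41·4.8)·6.5 − 45·8.9 = 0 → Q_y = 725.292/9.6 = 75.5513 ≈ 75.55 kN.
ΣF_y = 0: P_y + 75.5513 − 10.41·4.8 − 45 = 0 → P_y = 19.42 kN.
ΣF_x = 0: no horizontal applied forces, so P_x = 0.

P_x = 0, P_y = 19.42 kN, Q_y = 75.55 kN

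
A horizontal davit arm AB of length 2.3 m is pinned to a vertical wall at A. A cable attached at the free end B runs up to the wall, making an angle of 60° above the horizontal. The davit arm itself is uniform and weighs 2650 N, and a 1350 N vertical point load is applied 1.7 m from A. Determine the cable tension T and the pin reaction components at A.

ΣM about A: T·sin60°·2.3 − 2650·1.15 − 1350·1.7 = 0 → T = 5342.5/(2.3·0.866025) = 2682.17 ≈ 2682 N.
ΣF_x = 0: A_x − T·cos60° = 0 → A_x = 2682.17 × 0.5 = 1341 N.
ΣF_y = 0: A_y + T·sin60° − 2650 − 1350 = 0 → A_y = 4000 − 2682.17 × 0.866025 = 1677 N.

T = 2682 N, A_x = 1341 N, A_y = 1677 N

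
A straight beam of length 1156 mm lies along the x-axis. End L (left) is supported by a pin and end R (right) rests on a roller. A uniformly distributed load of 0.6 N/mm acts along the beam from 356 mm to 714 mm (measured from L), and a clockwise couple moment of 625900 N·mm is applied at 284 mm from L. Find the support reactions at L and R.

Resultant of the distributed load: 0.6 × 358 = 214.8 N at 535 mm from L.
Taking moments about L: R_y·1156 − (0.6·358)·535 − 625900 = 0 → R_y = 740818/1156 = 640.846 ≈ 640.8 N.
ΣF_y = 0: L_y + 640.846 − 0.6·358 = 0 → L_y = -426.0 N.
ΣF_x = 0: no horizontal applied forces, so L_x = 0.

L_x = 0, L_y = -426.0 N, R_y = 640.8 N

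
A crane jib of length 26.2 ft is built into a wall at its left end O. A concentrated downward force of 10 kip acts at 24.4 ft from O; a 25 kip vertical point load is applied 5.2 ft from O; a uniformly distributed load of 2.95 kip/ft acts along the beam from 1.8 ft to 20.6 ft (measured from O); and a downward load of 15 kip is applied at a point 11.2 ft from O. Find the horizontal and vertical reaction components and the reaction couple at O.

O_x = 0, O_y = 105.5 kip, M_O = 1163 kip·ft

Resultant of the distributed load: 2.95 × 18.8 = 55.46 kip at 11.2 ft from O.
ΣF_x = 0: O_x = 0.
ΣF_y = 0: O_y − 10 − 25 − 2.95·18.8 − 15 = 0 → O_y = 105.5 kip.
ΣM about O: M_O − 10·24.4 − 25·5.2 − (2.95·18.8)·11.2 − 15·11.2 = 0 → M_O = 1163 kip·ft.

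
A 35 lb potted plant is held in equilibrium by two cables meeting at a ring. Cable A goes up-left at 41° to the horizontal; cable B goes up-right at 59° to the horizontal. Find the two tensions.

ΣF_x = 0: −T_A·cos41° + T_B·cos59° = 0 → T_B = 1.46535·T_A.
ΣF_y = 0: T_A·sin41° + T_B·sin59° = 35.
Substitute: T_A·(0.656059 + 1.46535·0.857167) = 35 → T_A = 18.3044 ≈ 18.30 lb.
Then T_B = 1.46535 × 18.3044 = 26.82 lb.

T_A = 18.30 lb, T_B = 26.82 lb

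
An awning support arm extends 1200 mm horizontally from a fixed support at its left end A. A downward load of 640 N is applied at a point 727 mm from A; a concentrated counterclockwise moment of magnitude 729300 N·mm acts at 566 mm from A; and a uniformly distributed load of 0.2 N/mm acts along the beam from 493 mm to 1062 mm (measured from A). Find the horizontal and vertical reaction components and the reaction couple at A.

A_x = 0, A_y = 753.8 N, M_A = -175500 N·mm

Resultant of the distributed load: 0.2 × 569 = 113.8 N at 777.5 mm from A.
ΣF_x = 0: A_x = 0.
ΣF_y = 0: A_y − 640 − 0.2·569 = 0 → A_y = 753.8 N.
ΣM about A: M_A − 640·727 + 729300 − (0.2·569)·777.5 = 0 → M_A = -175500 N·mm.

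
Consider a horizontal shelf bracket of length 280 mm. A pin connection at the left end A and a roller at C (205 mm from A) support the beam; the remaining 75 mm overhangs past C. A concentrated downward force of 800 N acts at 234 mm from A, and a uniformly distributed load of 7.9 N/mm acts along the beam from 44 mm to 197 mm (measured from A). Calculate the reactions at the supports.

A_x = 0, A_y = 385.0 N, C_y = 1624 N

Resultant of the distributed load: 7.9 × 153 = 1208.7 N at 120.5 mm from A.
Moments about A: C_y·205 − 800·234 − (7.9·153)·120.5 = 0 → C_y = 332848.35/205 = 1623.65 ≈ 1624 N.
ΣF_y = 0: A_y + 1623.65 − 800 − 7.9·153 = 0 → A_y = 385.0 N.
ΣF_x = 0: no horizontal applied forces, so A_x = 0.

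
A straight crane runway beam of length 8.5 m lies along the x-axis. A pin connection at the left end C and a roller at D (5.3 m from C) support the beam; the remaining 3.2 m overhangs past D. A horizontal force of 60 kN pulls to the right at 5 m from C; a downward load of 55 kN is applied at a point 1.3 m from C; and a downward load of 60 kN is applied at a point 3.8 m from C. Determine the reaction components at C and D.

C_x = -60.00 kN, C_y = 58.49 kN, D_y = 56.51 kN

ΣM about C: D_y·5.3 − 55·1.3 − 60·3.8 = 0 → D_y = 299.5/5.3 = 56.5094 ≈ 56.51 kN.
ΣF_y = 0: C_y + 56.5094 − 55 − 60 = 0 → C_y = 58.49 kN.
ΣF_x = 0: C_x + 60 = 0 → C_x = -60.00 kN.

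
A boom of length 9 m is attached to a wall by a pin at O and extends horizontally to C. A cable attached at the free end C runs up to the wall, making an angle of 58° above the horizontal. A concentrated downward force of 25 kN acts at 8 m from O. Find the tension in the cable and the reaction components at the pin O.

ΣM about O: T·sin58°·9 − 25·8 = 0 → T = 200/(9·0.848048) = 26.204 ≈ 26.20 kN.
ΣF_x = 0: O_x − T·cos58° = 0 → O_x = 26.204 × 0.529919 = 13.89 kN.
ΣF_y = 0: O_y + T·sin58° − 25 = 0 → O_y = 25 − 26.204 × 0.848048 = 2.778 kN.

T = 26.20 kN, O_x = 13.89 kN, O_y = 2.778 kN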